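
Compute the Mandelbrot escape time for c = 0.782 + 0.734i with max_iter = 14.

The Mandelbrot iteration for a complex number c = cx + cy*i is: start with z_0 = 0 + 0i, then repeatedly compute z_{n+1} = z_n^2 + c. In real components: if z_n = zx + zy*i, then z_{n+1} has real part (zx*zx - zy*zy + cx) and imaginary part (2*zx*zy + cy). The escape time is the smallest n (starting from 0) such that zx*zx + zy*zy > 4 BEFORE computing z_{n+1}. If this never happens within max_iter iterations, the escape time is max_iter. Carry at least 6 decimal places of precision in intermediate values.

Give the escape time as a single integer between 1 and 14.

z_0 = 0 + 0i, c = 0.7820 + 0.7340i
Iter 1: z = 0.7820 + 0.7340i, |z|^2 = 1.1503
Iter 2: z = 0.8548 + 1.8820i, |z|^2 = 4.2725
Escaped at iteration 2

Answer: 2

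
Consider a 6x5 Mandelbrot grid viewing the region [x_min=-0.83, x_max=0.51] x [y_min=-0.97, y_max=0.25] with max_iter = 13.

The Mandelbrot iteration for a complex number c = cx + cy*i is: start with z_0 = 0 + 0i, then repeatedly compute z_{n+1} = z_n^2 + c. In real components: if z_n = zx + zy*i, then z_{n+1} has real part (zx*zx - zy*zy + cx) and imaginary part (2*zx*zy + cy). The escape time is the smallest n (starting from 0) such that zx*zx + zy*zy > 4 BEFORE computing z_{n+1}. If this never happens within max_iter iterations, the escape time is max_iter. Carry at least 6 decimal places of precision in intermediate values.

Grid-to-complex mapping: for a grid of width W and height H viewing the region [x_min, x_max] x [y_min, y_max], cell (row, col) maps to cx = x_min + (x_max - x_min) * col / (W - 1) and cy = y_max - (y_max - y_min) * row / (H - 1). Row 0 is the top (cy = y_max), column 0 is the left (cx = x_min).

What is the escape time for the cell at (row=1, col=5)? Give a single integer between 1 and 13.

Answer: 5

Derivation:
z_0 = 0 + 0i, c = 0.5100 + -0.0550i
Iter 1: z = 0.5100 + -0.0550i, |z|^2 = 0.2631
Iter 2: z = 0.7671 + -0.1111i, |z|^2 = 0.6007
Iter 3: z = 1.0861 + -0.2254i, |z|^2 = 1.2304
Iter 4: z = 1.6387 + -0.5447i, |z|^2 = 2.9820
Iter 5: z = 2.8987 + -1.8402i, |z|^2 = 11.7885
Escaped at iteration 5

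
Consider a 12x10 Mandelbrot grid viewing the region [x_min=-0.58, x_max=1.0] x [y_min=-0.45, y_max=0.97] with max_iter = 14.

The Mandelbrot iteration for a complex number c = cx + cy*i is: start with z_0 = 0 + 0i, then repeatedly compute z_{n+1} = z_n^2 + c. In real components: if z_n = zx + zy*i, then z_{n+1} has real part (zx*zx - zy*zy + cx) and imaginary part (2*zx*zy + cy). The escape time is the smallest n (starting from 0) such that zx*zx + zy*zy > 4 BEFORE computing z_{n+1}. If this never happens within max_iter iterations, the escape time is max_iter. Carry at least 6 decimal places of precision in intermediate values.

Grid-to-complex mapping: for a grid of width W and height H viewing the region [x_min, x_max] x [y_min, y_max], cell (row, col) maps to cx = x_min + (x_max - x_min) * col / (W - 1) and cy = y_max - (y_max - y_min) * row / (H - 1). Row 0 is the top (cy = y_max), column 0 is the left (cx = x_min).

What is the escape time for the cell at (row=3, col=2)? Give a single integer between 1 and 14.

z_0 = 0 + 0i, c = -0.2927 + 0.4967i
Iter 1: z = -0.2927 + 0.4967i, |z|^2 = 0.3324
Iter 2: z = -0.4537 + 0.2059i, |z|^2 = 0.2482
Iter 3: z = -0.1293 + 0.3098i, |z|^2 = 0.1127
Iter 4: z = -0.3720 + 0.4166i, |z|^2 = 0.3119
Iter 5: z = -0.3279 + 0.1867i, |z|^2 = 0.1424
Iter 6: z = -0.2201 + 0.3742i, |z|^2 = 0.1885
Iter 7: z = -0.3843 + 0.3319i, |z|^2 = 0.2579
Iter 8: z = -0.2552 + 0.2415i, |z|^2 = 0.1235
Iter 9: z = -0.2859 + 0.3734i, |z|^2 = 0.2212
Iter 10: z = -0.3504 + 0.2831i, |z|^2 = 0.2029
Iter 11: z = -0.2501 + 0.2983i, |z|^2 = 0.1515
Iter 12: z = -0.3191 + 0.3475i, |z|^2 = 0.2226
Iter 13: z = -0.3116 + 0.2749i, |z|^2 = 0.1727

Answer: 14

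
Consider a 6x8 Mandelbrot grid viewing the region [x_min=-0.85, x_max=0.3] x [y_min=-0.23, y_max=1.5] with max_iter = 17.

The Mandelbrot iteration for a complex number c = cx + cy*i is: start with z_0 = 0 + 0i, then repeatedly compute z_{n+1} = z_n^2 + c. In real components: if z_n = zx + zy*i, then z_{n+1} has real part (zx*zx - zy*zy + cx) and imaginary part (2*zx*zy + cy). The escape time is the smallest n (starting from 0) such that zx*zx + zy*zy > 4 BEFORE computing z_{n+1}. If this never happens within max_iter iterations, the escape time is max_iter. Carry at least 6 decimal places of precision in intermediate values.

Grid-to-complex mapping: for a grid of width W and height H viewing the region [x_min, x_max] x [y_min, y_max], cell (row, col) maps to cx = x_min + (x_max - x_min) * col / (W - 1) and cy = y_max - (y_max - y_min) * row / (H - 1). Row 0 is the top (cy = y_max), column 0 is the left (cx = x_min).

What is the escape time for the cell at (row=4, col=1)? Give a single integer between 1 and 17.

z_0 = 0 + 0i, c = -0.6200 + 0.5114i
Iter 1: z = -0.6200 + 0.5114i, |z|^2 = 0.6460
Iter 2: z = -0.4972 + -0.1227i, |z|^2 = 0.2622
Iter 3: z = -0.3879 + 0.6335i, |z|^2 = 0.5518
Iter 4: z = -0.8708 + 0.0200i, |z|^2 = 0.7587
Iter 5: z = 0.1379 + 0.4766i, |z|^2 = 0.2462
Iter 6: z = -0.8281 + 0.6429i, |z|^2 = 1.0992
Iter 7: z = -0.3475 + -0.5534i, |z|^2 = 0.4271
Iter 8: z = -0.8055 + 0.8961i, |z|^2 = 1.4518
Iter 9: z = -0.7741 + -0.9322i, |z|^2 = 1.4682
Iter 10: z = -0.8898 + 1.9546i, |z|^2 = 4.6122
Escaped at iteration 10

Answer: 10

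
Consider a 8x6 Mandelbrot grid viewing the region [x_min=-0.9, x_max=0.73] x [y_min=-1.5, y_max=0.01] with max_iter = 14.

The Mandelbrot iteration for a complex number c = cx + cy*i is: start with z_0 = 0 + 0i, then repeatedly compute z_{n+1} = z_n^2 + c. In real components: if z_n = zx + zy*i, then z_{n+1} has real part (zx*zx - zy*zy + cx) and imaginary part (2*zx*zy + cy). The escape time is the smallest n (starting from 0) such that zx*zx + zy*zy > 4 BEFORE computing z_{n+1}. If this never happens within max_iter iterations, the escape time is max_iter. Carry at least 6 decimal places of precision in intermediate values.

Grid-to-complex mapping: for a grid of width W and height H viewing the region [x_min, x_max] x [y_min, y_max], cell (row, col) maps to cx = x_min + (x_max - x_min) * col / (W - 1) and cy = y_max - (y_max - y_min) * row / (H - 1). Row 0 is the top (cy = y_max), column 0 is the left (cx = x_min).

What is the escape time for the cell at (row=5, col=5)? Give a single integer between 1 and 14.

z_0 = 0 + 0i, c = 0.2643 + -1.5000i
Iter 1: z = 0.2643 + -1.5000i, |z|^2 = 2.3198
Iter 2: z = -1.9159 + -2.2929i, |z|^2 = 8.9277
Escaped at iteration 2

Answer: 2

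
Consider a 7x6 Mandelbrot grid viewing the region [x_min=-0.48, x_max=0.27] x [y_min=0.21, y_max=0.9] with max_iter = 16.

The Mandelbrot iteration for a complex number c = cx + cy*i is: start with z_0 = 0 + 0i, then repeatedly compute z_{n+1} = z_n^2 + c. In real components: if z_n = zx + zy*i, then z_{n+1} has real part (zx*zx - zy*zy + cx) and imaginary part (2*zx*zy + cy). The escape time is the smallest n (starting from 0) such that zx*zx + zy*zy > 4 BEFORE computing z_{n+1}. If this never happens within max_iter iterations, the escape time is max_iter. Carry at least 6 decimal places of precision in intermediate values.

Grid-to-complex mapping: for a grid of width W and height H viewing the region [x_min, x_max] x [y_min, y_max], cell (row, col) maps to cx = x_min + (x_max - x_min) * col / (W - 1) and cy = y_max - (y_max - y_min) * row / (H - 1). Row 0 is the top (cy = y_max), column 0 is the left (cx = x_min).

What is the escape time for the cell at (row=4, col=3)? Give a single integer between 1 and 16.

Answer: 16

Derivation:
z_0 = 0 + 0i, c = -0.1050 + 0.3480i
Iter 1: z = -0.1050 + 0.3480i, |z|^2 = 0.1321
Iter 2: z = -0.2151 + 0.2749i, |z|^2 = 0.1218
Iter 3: z = -0.1343 + 0.2297i, |z|^2 = 0.0708
Iter 4: z = -0.1397 + 0.2863i, |z|^2 = 0.1015
Iter 5: z = -0.1674 + 0.2680i, |z|^2 = 0.0999
Iter 6: z = -0.1488 + 0.2583i, |z|^2 = 0.0888
Iter 7: z = -0.1496 + 0.2711i, |z|^2 = 0.0959
Iter 8: z = -0.1562 + 0.2669i, |z|^2 = 0.0956
Iter 9: z = -0.1518 + 0.2646i, |z|^2 = 0.0931
Iter 10: z = -0.1520 + 0.2676i, |z|^2 = 0.0947
Iter 11: z = -0.1535 + 0.2667i, |z|^2 = 0.0947
Iter 12: z = -0.1525 + 0.2661i, |z|^2 = 0.0941
Iter 13: z = -0.1526 + 0.2668i, |z|^2 = 0.0945
Iter 14: z = -0.1529 + 0.2666i, |z|^2 = 0.0945
Iter 15: z = -0.1527 + 0.2665i, |z|^2 = 0.0943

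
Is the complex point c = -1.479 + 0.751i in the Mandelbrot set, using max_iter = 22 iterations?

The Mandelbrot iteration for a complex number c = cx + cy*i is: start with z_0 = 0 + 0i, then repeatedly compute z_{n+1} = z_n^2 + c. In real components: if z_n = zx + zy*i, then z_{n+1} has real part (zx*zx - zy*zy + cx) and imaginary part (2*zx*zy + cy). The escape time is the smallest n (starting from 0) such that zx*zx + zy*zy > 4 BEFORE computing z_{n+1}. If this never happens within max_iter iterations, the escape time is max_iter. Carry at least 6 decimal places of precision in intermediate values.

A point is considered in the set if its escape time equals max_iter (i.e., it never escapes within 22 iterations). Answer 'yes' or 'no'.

Answer: no

Derivation:
z_0 = 0 + 0i, c = -1.4790 + 0.7510i
Iter 1: z = -1.4790 + 0.7510i, |z|^2 = 2.7514
Iter 2: z = 0.1444 + -1.4705i, |z|^2 = 2.1831
Iter 3: z = -3.6204 + 0.3262i, |z|^2 = 13.2136
Escaped at iteration 3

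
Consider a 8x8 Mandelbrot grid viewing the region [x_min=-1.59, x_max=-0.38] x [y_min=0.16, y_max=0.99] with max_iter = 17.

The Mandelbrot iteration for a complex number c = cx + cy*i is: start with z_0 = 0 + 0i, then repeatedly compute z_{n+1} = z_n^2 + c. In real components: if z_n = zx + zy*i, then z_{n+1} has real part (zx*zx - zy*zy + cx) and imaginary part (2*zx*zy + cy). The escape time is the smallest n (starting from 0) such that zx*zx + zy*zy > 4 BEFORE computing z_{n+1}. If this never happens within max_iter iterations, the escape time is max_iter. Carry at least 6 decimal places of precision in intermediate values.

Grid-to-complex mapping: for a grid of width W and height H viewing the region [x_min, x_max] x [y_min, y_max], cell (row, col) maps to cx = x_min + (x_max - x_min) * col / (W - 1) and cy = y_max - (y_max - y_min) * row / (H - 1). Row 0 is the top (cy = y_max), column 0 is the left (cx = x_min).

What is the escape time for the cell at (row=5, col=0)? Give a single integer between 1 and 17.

Answer: 4

Derivation:
z_0 = 0 + 0i, c = -1.5900 + 0.3971i
Iter 1: z = -1.5900 + 0.3971i, |z|^2 = 2.6858
Iter 2: z = 0.7804 + -0.8658i, |z|^2 = 1.3585
Iter 3: z = -1.7306 + -0.9541i, |z|^2 = 3.9052
Iter 4: z = 0.4945 + 3.6995i, |z|^2 = 13.9306
Escaped at iteration 4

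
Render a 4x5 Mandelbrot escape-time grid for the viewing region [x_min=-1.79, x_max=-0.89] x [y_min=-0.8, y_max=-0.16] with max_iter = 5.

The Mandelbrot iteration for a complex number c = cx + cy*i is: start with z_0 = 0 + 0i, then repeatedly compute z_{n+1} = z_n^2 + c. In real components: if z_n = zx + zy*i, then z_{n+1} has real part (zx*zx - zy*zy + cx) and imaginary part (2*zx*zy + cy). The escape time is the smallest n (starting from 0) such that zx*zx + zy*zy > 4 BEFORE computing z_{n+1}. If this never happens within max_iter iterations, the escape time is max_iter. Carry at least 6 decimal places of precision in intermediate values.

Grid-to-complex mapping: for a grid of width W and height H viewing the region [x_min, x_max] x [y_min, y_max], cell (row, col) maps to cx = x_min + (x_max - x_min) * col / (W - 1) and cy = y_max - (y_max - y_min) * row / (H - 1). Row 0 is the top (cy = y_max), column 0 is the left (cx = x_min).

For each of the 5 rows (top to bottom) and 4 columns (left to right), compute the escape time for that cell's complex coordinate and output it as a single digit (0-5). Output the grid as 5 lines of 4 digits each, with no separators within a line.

Answer: 4555
4555
3355
3335
2334

Derivation:
(row=0, col=0): c = -1.7900 + -0.1600i → escape time 4
(row=0, col=1): c = -1.4900 + -0.1600i → escape time 5
(row=0, col=2): c = -1.1900 + -0.1600i → escape time 5
(row=0, col=3): c = -0.8900 + -0.1600i → escape time 5
(row=1, col=0): c = -1.7900 + -0.3200i → escape time 4
(row=1, col=1): c = -1.4900 + -0.3200i → escape time 5
(row=1, col=2): c = -1.1900 + -0.3200i → escape time 5
(row=1, col=3): c = -0.8900 + -0.3200i → escape time 5
(row=2, col=0): c = -1.7900 + -0.4800i → escape time 3
(row=2, col=1): c = -1.4900 + -0.4800i → escape time 3
(row=2, col=2): c = -1.1900 + -0.4800i → escape time 5
(row=2, col=3): c = -0.8900 + -0.4800i → escape time 5
(row=3, col=0): c = -1.7900 + -0.6400i → escape time 3
(row=3, col=1): c = -1.4900 + -0.6400i → escape time 3
(row=3, col=2): c = -1.1900 + -0.6400i → escape time 3
(row=3, col=3): c = -0.8900 + -0.6400i → escape time 5
(row=4, col=0): c = -1.7900 + -0.8000i → escape time 2
(row=4, col=1): c = -1.4900 + -0.8000i → escape time 3
(row=4, col=2): c = -1.1900 + -0.8000i → escape time 3
(row=4, col=3): c = -0.8900 + -0.8000i → escape time 4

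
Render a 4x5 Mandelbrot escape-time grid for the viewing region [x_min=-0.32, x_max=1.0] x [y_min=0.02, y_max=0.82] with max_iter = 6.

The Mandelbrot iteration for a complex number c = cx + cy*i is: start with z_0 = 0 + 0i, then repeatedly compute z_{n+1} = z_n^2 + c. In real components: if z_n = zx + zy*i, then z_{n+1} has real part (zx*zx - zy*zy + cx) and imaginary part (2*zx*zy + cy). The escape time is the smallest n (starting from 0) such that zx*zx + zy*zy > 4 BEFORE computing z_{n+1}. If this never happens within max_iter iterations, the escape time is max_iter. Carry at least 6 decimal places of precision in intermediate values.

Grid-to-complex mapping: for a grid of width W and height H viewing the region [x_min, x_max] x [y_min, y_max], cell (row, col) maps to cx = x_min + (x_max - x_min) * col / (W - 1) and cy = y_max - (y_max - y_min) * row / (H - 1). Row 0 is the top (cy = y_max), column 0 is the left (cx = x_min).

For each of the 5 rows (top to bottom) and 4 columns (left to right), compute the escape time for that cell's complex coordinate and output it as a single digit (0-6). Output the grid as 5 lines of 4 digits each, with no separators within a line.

(row=0, col=0): c = -0.3200 + 0.8200i → escape time 6
(row=0, col=1): c = 0.1200 + 0.8200i → escape time 5
(row=0, col=2): c = 0.5600 + 0.8200i → escape time 3
(row=0, col=3): c = 1.0000 + 0.8200i → escape time 2
(row=1, col=0): c = -0.3200 + 0.6200i → escape time 6
(row=1, col=1): c = 0.1200 + 0.6200i → escape time 6
(row=1, col=2): c = 0.5600 + 0.6200i → escape time 3
(row=1, col=3): c = 1.0000 + 0.6200i → escape time 2
(row=2, col=0): c = -0.3200 + 0.4200i → escape time 6
(row=2, col=1): c = 0.1200 + 0.4200i → escape time 6
(row=2, col=2): c = 0.5600 + 0.4200i → escape time 4
(row=2, col=3): c = 1.0000 + 0.4200i → escape time 2
(row=3, col=0): c = -0.3200 + 0.2200i → escape time 6
(row=3, col=1): c = 0.1200 + 0.2200i → escape time 6
(row=3, col=2): c = 0.5600 + 0.2200i → escape time 4
(row=3, col=3): c = 1.0000 + 0.2200i → escape time 2
(row=4, col=0): c = -0.3200 + 0.0200i → escape time 6
(row=4, col=1): c = 0.1200 + 0.0200i → escape time 6
(row=4, col=2): c = 0.5600 + 0.0200i → escape time 4
(row=4, col=3): c = 1.0000 + 0.0200i → escape time 2

Answer: 6532
6632
6642
6642
6642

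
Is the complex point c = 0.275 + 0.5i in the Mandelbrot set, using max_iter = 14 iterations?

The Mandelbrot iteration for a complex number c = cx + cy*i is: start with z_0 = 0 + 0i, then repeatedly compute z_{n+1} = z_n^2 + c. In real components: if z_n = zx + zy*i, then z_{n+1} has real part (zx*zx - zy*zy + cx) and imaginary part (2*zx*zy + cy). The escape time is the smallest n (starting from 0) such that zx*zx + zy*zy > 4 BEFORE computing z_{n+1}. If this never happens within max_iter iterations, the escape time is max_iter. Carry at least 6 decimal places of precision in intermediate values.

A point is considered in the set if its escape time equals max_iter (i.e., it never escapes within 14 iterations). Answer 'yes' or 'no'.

z_0 = 0 + 0i, c = 0.2750 + 0.5000i
Iter 1: z = 0.2750 + 0.5000i, |z|^2 = 0.3256
Iter 2: z = 0.1006 + 0.7750i, |z|^2 = 0.6108
Iter 3: z = -0.3155 + 0.6560i, |z|^2 = 0.5298
Iter 4: z = -0.0558 + 0.0861i, |z|^2 = 0.0105
Iter 5: z = 0.2707 + 0.4904i, |z|^2 = 0.3138
Iter 6: z = 0.1078 + 0.7655i, |z|^2 = 0.5976
Iter 7: z = -0.2994 + 0.6650i, |z|^2 = 0.5319
Iter 8: z = -0.0776 + 0.1018i, |z|^2 = 0.0164
Iter 9: z = 0.2707 + 0.4842i, |z|^2 = 0.3077
Iter 10: z = 0.1138 + 0.7621i, |z|^2 = 0.5938
Iter 11: z = -0.2928 + 0.6735i, |z|^2 = 0.5393
Iter 12: z = -0.0928 + 0.1056i, |z|^2 = 0.0198
Iter 13: z = 0.2725 + 0.4804i, |z|^2 = 0.3050
Did not escape in 14 iterations → in set

Answer: yes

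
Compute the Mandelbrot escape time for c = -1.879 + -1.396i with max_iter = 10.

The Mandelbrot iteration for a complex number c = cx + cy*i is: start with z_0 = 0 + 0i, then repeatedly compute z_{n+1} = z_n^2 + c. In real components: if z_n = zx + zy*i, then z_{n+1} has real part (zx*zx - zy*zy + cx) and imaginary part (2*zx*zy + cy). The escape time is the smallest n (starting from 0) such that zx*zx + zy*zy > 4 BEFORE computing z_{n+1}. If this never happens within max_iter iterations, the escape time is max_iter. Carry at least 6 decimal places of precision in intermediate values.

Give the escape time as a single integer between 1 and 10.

z_0 = 0 + 0i, c = -1.8790 + -1.3960i
Iter 1: z = -1.8790 + -1.3960i, |z|^2 = 5.4795
Escaped at iteration 1

Answer: 1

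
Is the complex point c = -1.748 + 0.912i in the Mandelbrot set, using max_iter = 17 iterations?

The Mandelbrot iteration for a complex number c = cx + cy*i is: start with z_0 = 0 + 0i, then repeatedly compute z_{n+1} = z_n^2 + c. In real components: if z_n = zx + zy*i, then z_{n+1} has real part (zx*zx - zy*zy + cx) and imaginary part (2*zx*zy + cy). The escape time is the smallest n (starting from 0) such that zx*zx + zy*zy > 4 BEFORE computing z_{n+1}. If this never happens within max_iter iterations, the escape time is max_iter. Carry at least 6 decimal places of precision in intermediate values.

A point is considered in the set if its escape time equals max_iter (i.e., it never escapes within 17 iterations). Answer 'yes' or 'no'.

z_0 = 0 + 0i, c = -1.7480 + 0.9120i
Iter 1: z = -1.7480 + 0.9120i, |z|^2 = 3.8872
Iter 2: z = 0.4758 + -2.2764i, |z|^2 = 5.4081
Escaped at iteration 2

Answer: no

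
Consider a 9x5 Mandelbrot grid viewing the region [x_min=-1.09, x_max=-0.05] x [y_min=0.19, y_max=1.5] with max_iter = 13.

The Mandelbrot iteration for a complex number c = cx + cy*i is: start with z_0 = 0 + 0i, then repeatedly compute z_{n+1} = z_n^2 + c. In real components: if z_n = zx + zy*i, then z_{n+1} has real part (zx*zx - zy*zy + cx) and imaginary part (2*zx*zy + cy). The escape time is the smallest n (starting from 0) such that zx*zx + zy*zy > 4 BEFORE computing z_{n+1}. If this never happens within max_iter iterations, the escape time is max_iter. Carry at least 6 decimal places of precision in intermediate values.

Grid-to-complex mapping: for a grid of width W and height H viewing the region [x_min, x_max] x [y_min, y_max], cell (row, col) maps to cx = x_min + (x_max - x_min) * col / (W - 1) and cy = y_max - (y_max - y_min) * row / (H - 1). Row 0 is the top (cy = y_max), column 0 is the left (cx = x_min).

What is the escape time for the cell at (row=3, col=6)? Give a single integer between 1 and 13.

Answer: 13

Derivation:
z_0 = 0 + 0i, c = -0.3100 + 0.5175i
Iter 1: z = -0.3100 + 0.5175i, |z|^2 = 0.3639
Iter 2: z = -0.4817 + 0.1966i, |z|^2 = 0.2707
Iter 3: z = -0.1166 + 0.3280i, |z|^2 = 0.1212
Iter 4: z = -0.4040 + 0.4410i, |z|^2 = 0.3577
Iter 5: z = -0.3412 + 0.1612i, |z|^2 = 0.1424
Iter 6: z = -0.2195 + 0.4075i, |z|^2 = 0.2143
Iter 7: z = -0.4279 + 0.3386i, |z|^2 = 0.2977
Iter 8: z = -0.2416 + 0.2278i, |z|^2 = 0.1102
Iter 9: z = -0.3035 + 0.4075i, |z|^2 = 0.2581
Iter 10: z = -0.3839 + 0.2702i, |z|^2 = 0.2204
Iter 11: z = -0.2356 + 0.3101i, |z|^2 = 0.1517
Iter 12: z = -0.3506 + 0.3714i, |z|^2 = 0.2609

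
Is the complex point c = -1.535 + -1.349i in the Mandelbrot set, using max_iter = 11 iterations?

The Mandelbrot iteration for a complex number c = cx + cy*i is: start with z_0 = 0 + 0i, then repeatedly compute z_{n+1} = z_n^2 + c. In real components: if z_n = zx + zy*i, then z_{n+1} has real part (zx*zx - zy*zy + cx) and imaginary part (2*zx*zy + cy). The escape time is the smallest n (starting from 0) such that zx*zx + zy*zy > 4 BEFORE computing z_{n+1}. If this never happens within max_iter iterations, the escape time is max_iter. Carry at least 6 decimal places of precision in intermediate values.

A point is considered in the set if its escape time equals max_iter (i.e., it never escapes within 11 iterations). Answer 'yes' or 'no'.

z_0 = 0 + 0i, c = -1.5350 + -1.3490i
Iter 1: z = -1.5350 + -1.3490i, |z|^2 = 4.1760
Escaped at iteration 1

Answer: no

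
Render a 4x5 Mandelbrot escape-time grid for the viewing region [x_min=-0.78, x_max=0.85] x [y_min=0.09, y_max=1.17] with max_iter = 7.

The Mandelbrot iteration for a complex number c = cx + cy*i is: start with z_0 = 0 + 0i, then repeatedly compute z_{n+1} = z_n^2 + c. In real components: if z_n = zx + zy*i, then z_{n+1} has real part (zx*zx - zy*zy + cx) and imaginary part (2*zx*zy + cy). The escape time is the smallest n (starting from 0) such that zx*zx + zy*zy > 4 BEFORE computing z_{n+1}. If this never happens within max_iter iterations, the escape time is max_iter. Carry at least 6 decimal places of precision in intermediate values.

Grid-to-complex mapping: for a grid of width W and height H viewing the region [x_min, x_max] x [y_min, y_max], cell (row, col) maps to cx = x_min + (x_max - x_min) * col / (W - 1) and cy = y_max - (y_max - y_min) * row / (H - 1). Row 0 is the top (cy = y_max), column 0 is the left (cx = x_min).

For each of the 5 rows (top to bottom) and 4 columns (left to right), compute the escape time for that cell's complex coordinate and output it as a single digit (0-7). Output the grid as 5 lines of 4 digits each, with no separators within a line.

Answer: 3422
4742
5772
7773
7773

Derivation:
(row=0, col=0): c = -0.7800 + 1.1700i → escape time 3
(row=0, col=1): c = -0.2367 + 1.1700i → escape time 4
(row=0, col=2): c = 0.3067 + 1.1700i → escape time 2
(row=0, col=3): c = 0.8500 + 1.1700i → escape time 2
(row=1, col=0): c = -0.7800 + 0.9000i → escape time 4
(row=1, col=1): c = -0.2367 + 0.9000i → escape time 7
(row=1, col=2): c = 0.3067 + 0.9000i → escape time 4
(row=1, col=3): c = 0.8500 + 0.9000i → escape time 2
(row=2, col=0): c = -0.7800 + 0.6300i → escape time 5
(row=2, col=1): c = -0.2367 + 0.6300i → escape time 7
(row=2, col=2): c = 0.3067 + 0.6300i → escape time 7
(row=2, col=3): c = 0.8500 + 0.6300i → escape time 2
(row=3, col=0): c = -0.7800 + 0.3600i → escape time 7
(row=3, col=1): c = -0.2367 + 0.3600i → escape time 7
(row=3, col=2): c = 0.3067 + 0.3600i → escape time 7
(row=3, col=3): c = 0.8500 + 0.3600i → escape time 3
(row=4, col=0): c = -0.7800 + 0.0900i → escape time 7
(row=4, col=1): c = -0.2367 + 0.0900i → escape time 7
(row=4, col=2): c = 0.3067 + 0.0900i → escape time 7
(row=4, col=3): c = 0.8500 + 0.0900i → escape time 3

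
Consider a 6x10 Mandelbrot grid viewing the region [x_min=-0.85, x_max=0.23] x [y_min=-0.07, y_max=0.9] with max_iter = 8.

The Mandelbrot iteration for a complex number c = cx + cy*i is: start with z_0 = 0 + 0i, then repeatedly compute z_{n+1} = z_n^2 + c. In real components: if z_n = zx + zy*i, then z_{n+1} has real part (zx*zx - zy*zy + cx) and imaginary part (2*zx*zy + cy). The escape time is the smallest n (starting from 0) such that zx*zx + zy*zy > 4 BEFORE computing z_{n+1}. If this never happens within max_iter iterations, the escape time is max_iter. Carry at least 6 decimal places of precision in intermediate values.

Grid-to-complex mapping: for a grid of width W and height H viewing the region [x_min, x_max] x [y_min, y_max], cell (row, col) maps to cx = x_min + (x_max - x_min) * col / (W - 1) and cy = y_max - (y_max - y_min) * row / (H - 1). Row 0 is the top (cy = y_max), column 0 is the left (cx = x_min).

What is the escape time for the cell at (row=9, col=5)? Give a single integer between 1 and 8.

Answer: 8

Derivation:
z_0 = 0 + 0i, c = 0.2300 + -0.0700i
Iter 1: z = 0.2300 + -0.0700i, |z|^2 = 0.0578
Iter 2: z = 0.2780 + -0.1022i, |z|^2 = 0.0877
Iter 3: z = 0.2968 + -0.1268i, |z|^2 = 0.1042
Iter 4: z = 0.3020 + -0.1453i, |z|^2 = 0.1123
Iter 5: z = 0.3001 + -0.1578i, |z|^2 = 0.1150
Iter 6: z = 0.2952 + -0.1647i, |z|^2 = 0.1143
Iter 7: z = 0.2900 + -0.1672i, |z|^2 = 0.1121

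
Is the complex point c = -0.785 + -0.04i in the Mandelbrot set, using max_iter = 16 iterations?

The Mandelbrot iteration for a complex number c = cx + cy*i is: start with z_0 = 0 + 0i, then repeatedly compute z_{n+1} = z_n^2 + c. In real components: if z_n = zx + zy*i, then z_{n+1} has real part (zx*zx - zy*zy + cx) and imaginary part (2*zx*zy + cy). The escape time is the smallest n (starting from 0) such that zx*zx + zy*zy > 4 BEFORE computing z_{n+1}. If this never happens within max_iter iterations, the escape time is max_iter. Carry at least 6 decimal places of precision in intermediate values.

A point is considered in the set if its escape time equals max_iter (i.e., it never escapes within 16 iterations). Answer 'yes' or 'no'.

Answer: yes

Derivation:
z_0 = 0 + 0i, c = -0.7850 + -0.0400i
Iter 1: z = -0.7850 + -0.0400i, |z|^2 = 0.6178
Iter 2: z = -0.1704 + 0.0228i, |z|^2 = 0.0295
Iter 3: z = -0.7565 + -0.0478i, |z|^2 = 0.5746
Iter 4: z = -0.2150 + 0.0323i, |z|^2 = 0.0473
Iter 5: z = -0.7398 + -0.0539i, |z|^2 = 0.5502
Iter 6: z = -0.2406 + 0.0397i, |z|^2 = 0.0595
Iter 7: z = -0.7287 + -0.0591i, |z|^2 = 0.5345
Iter 8: z = -0.2575 + 0.0461i, |z|^2 = 0.0684
Iter 9: z = -0.7208 + -0.0638i, |z|^2 = 0.5237
Iter 10: z = -0.2695 + 0.0519i, |z|^2 = 0.0753
Iter 11: z = -0.7151 + -0.0680i, |z|^2 = 0.5160
Iter 12: z = -0.2783 + 0.0572i, |z|^2 = 0.0807
Iter 13: z = -0.7108 + -0.0719i, |z|^2 = 0.5105
Iter 14: z = -0.2849 + 0.0622i, |z|^2 = 0.0850
Iter 15: z = -0.7077 + -0.0754i, |z|^2 = 0.5065
Did not escape in 16 iterations → in set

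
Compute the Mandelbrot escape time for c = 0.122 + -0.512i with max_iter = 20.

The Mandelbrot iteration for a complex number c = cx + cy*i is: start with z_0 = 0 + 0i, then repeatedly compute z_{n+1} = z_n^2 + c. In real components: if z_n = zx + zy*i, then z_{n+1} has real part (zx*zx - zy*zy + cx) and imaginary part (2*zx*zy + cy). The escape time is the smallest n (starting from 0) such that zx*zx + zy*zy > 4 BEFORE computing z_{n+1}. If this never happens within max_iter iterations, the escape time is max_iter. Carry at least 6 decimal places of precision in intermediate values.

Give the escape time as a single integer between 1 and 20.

Answer: 20

Derivation:
z_0 = 0 + 0i, c = 0.1220 + -0.5120i
Iter 1: z = 0.1220 + -0.5120i, |z|^2 = 0.2770
Iter 2: z = -0.1253 + -0.6369i, |z|^2 = 0.4214
Iter 3: z = -0.2680 + -0.3524i, |z|^2 = 0.1960
Iter 4: z = 0.0696 + -0.3231i, |z|^2 = 0.1092
Iter 5: z = 0.0224 + -0.5570i, |z|^2 = 0.3107
Iter 6: z = -0.1877 + -0.5370i, |z|^2 = 0.3236
Iter 7: z = -0.1311 + -0.3104i, |z|^2 = 0.1135
Iter 8: z = 0.0429 + -0.4306i, |z|^2 = 0.1872
Iter 9: z = -0.0616 + -0.5489i, |z|^2 = 0.3051
Iter 10: z = -0.1755 + -0.4444i, |z|^2 = 0.2283
Iter 11: z = -0.0447 + -0.3560i, |z|^2 = 0.1287
Iter 12: z = -0.0027 + -0.4802i, |z|^2 = 0.2306
Iter 13: z = -0.1086 + -0.5094i, |z|^2 = 0.2712
Iter 14: z = -0.1257 + -0.4014i, |z|^2 = 0.1769
Iter 15: z = -0.0233 + -0.4111i, |z|^2 = 0.1696
Iter 16: z = -0.0465 + -0.4928i, |z|^2 = 0.2450
Iter 17: z = -0.1187 + -0.4662i, |z|^2 = 0.2314
Iter 18: z = -0.0812 + -0.4013i, |z|^2 = 0.1677
Iter 19: z = -0.0325 + -0.4468i, |z|^2 = 0.2007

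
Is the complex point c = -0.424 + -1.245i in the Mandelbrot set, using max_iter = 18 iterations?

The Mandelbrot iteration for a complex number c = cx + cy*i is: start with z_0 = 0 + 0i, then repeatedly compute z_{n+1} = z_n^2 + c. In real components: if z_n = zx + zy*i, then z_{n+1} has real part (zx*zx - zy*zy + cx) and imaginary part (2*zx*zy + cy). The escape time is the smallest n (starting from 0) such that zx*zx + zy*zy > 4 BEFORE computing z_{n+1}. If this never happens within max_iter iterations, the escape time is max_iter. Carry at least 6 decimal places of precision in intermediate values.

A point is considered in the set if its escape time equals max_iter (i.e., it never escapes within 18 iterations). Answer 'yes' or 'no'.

z_0 = 0 + 0i, c = -0.4240 + -1.2450i
Iter 1: z = -0.4240 + -1.2450i, |z|^2 = 1.7298
Iter 2: z = -1.7942 + -0.1892i, |z|^2 = 3.2551
Iter 3: z = 2.7595 + -0.5659i, |z|^2 = 7.9352
Escaped at iteration 3

Answer: no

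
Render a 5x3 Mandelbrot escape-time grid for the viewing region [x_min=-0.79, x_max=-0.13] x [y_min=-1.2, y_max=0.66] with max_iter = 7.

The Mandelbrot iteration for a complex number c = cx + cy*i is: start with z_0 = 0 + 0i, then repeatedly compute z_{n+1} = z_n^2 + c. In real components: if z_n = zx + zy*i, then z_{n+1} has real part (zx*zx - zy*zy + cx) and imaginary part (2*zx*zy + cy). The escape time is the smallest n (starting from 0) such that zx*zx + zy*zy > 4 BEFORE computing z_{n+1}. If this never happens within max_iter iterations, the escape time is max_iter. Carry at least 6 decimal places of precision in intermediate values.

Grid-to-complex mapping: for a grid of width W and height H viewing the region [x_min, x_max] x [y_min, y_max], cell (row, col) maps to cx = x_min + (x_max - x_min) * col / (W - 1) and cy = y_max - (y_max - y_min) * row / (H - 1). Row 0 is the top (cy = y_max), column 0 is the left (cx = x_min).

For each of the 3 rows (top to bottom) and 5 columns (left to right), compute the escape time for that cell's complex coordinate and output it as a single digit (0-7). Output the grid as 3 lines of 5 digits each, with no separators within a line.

Answer: 57777
77777
33333

Derivation:
(row=0, col=0): c = -0.7900 + 0.6600i → escape time 5
(row=0, col=1): c = -0.6250 + 0.6600i → escape time 7
(row=0, col=2): c = -0.4600 + 0.6600i → escape time 7
(row=0, col=3): c = -0.2950 + 0.6600i → escape time 7
(row=0, col=4): c = -0.1300 + 0.6600i → escape time 7
(row=1, col=0): c = -0.7900 + -0.2700i → escape time 7
(row=1, col=1): c = -0.6250 + -0.2700i → escape time 7
(row=1, col=2): c = -0.4600 + -0.2700i → escape time 7
(row=1, col=3): c = -0.2950 + -0.2700i → escape time 7
(row=1, col=4): c = -0.1300 + -0.2700i → escape time 7
(row=2, col=0): c = -0.7900 + -1.2000i → escape time 3
(row=2, col=1): c = -0.6250 + -1.2000i → escape time 3
(row=2, col=2): c = -0.4600 + -1.2000i → escape time 3
(row=2, col=3): c = -0.2950 + -1.2000i → escape time 3
(row=2, col=4): c = -0.1300 + -1.2000i → escape time 3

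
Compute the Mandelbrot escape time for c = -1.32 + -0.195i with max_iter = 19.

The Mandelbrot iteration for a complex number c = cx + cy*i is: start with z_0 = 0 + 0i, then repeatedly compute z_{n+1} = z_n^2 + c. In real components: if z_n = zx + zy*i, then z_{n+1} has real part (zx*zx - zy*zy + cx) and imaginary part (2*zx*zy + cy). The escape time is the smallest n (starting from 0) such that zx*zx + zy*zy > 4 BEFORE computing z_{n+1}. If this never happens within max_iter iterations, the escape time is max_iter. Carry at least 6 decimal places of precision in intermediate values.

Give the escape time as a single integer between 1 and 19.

z_0 = 0 + 0i, c = -1.3200 + -0.1950i
Iter 1: z = -1.3200 + -0.1950i, |z|^2 = 1.7804
Iter 2: z = 0.3844 + 0.3198i, |z|^2 = 0.2500
Iter 3: z = -1.2745 + 0.0508i, |z|^2 = 1.6270
Iter 4: z = 0.3018 + -0.3246i, |z|^2 = 0.1965
Iter 5: z = -1.3343 + -0.3910i, |z|^2 = 1.9331
Iter 6: z = 0.3074 + 0.8483i, |z|^2 = 0.8141
Iter 7: z = -1.9451 + 0.3266i, |z|^2 = 3.8900
Iter 8: z = 2.3567 + -1.4654i, |z|^2 = 7.7013
Escaped at iteration 8

Answer: 8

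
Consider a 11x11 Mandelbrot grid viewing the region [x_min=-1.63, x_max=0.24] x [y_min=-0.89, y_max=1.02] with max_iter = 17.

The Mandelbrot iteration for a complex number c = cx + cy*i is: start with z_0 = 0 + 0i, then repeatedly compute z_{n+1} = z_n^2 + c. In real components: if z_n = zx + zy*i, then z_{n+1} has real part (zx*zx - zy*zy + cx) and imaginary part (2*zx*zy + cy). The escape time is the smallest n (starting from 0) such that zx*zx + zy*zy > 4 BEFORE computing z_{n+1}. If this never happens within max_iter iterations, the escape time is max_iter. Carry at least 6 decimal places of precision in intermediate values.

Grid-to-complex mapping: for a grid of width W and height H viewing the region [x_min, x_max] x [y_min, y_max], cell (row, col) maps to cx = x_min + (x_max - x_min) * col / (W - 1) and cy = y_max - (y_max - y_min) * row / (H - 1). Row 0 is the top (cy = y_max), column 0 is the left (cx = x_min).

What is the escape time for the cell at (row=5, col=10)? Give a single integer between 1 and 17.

Answer: 17

Derivation:
z_0 = 0 + 0i, c = 0.2400 + 0.0650i
Iter 1: z = 0.2400 + 0.0650i, |z|^2 = 0.0618
Iter 2: z = 0.2934 + 0.0962i, |z|^2 = 0.0953
Iter 3: z = 0.3168 + 0.1214i, |z|^2 = 0.1151
Iter 4: z = 0.3256 + 0.1420i, |z|^2 = 0.1262
Iter 5: z = 0.3259 + 0.1574i, |z|^2 = 0.1310
Iter 6: z = 0.3214 + 0.1676i, |z|^2 = 0.1314
Iter 7: z = 0.3152 + 0.1727i, |z|^2 = 0.1292
Iter 8: z = 0.3095 + 0.1739i, |z|^2 = 0.1260
Iter 9: z = 0.3056 + 0.1727i, |z|^2 = 0.1232
Iter 10: z = 0.3036 + 0.1705i, |z|^2 = 0.1212
Iter 11: z = 0.3031 + 0.1685i, |z|^2 = 0.1203
Iter 12: z = 0.3035 + 0.1671i, |z|^2 = 0.1200
Iter 13: z = 0.3041 + 0.1664i, |z|^2 = 0.1202
Iter 14: z = 0.3048 + 0.1662i, |z|^2 = 0.1205
Iter 15: z = 0.3053 + 0.1663i, |z|^2 = 0.1209
Iter 16: z = 0.3055 + 0.1666i, |z|^2 = 0.1211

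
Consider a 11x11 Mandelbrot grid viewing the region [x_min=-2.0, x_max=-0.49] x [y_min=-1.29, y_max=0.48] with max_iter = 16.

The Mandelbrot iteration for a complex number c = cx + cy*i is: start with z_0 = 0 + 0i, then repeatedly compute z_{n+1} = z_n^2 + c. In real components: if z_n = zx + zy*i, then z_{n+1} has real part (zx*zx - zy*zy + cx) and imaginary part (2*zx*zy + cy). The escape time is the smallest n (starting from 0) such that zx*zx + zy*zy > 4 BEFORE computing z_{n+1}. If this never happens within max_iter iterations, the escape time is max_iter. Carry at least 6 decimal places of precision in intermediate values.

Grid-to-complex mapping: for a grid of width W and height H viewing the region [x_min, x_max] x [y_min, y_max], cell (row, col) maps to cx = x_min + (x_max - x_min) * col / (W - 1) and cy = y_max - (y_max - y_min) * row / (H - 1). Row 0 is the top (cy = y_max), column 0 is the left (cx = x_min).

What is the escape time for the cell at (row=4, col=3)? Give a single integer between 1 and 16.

z_0 = 0 + 0i, c = -1.5470 + -0.2280i
Iter 1: z = -1.5470 + -0.2280i, |z|^2 = 2.4452
Iter 2: z = 0.7942 + 0.4774i, |z|^2 = 0.8587
Iter 3: z = -1.1441 + 0.5304i, |z|^2 = 1.5904
Iter 4: z = -0.5192 + -1.4417i, |z|^2 = 2.3480
Iter 5: z = -3.3558 + 1.2691i, |z|^2 = 12.8719
Escaped at iteration 5

Answer: 5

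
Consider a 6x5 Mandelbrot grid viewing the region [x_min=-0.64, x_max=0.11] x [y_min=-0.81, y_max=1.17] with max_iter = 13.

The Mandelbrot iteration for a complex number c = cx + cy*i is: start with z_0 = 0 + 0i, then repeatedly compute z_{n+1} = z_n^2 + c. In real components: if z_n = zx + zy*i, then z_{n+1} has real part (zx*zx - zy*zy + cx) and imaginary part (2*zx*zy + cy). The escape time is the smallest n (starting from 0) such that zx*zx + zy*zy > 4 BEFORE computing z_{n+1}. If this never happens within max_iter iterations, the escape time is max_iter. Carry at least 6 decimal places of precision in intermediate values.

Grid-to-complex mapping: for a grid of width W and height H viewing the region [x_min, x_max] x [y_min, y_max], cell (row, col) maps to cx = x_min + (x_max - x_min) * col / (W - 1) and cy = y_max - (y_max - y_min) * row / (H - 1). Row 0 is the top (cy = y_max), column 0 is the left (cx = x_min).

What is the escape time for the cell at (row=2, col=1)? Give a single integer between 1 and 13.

Answer: 13

Derivation:
z_0 = 0 + 0i, c = -0.4900 + 0.1800i
Iter 1: z = -0.4900 + 0.1800i, |z|^2 = 0.2725
Iter 2: z = -0.2823 + 0.0036i, |z|^2 = 0.0797
Iter 3: z = -0.4103 + 0.1780i, |z|^2 = 0.2000
Iter 4: z = -0.3533 + 0.0340i, |z|^2 = 0.1260
Iter 5: z = -0.3663 + 0.1560i, |z|^2 = 0.1585
Iter 6: z = -0.3801 + 0.0657i, |z|^2 = 0.1488
Iter 7: z = -0.3498 + 0.1300i, |z|^2 = 0.1393
Iter 8: z = -0.3845 + 0.0890i, |z|^2 = 0.1558
Iter 9: z = -0.3500 + 0.1115i, |z|^2 = 0.1350
Iter 10: z = -0.3799 + 0.1019i, |z|^2 = 0.1547
Iter 11: z = -0.3561 + 0.1026i, |z|^2 = 0.1373
Iter 12: z = -0.3737 + 0.1070i, |z|^2 = 0.1511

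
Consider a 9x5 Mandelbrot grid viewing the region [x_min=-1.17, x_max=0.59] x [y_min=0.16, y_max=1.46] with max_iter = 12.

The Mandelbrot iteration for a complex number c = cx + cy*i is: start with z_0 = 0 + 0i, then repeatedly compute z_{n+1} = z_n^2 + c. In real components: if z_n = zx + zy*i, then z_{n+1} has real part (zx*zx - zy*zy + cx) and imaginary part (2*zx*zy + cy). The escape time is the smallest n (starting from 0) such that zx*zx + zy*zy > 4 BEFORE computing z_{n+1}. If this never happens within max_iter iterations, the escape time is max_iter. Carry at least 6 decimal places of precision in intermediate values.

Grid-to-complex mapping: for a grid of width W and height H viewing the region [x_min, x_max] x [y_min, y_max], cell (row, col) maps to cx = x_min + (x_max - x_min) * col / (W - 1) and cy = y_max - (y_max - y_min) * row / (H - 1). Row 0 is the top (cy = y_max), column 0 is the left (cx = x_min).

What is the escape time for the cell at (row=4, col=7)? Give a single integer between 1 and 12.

z_0 = 0 + 0i, c = 0.3700 + 0.1600i
Iter 1: z = 0.3700 + 0.1600i, |z|^2 = 0.1625
Iter 2: z = 0.4813 + 0.2784i, |z|^2 = 0.3092
Iter 3: z = 0.5241 + 0.4280i, |z|^2 = 0.4579
Iter 4: z = 0.4616 + 0.6087i, |z|^2 = 0.5835
Iter 5: z = 0.2126 + 0.7219i, |z|^2 = 0.5663
Iter 6: z = -0.1059 + 0.4669i, |z|^2 = 0.2292
Iter 7: z = 0.1632 + 0.0611i, |z|^2 = 0.0304
Iter 8: z = 0.3929 + 0.1800i, |z|^2 = 0.1868
Iter 9: z = 0.4920 + 0.3014i, |z|^2 = 0.3329
Iter 10: z = 0.5212 + 0.4566i, |z|^2 = 0.4801
Iter 11: z = 0.4332 + 0.6359i, |z|^2 = 0.5921

Answer: 12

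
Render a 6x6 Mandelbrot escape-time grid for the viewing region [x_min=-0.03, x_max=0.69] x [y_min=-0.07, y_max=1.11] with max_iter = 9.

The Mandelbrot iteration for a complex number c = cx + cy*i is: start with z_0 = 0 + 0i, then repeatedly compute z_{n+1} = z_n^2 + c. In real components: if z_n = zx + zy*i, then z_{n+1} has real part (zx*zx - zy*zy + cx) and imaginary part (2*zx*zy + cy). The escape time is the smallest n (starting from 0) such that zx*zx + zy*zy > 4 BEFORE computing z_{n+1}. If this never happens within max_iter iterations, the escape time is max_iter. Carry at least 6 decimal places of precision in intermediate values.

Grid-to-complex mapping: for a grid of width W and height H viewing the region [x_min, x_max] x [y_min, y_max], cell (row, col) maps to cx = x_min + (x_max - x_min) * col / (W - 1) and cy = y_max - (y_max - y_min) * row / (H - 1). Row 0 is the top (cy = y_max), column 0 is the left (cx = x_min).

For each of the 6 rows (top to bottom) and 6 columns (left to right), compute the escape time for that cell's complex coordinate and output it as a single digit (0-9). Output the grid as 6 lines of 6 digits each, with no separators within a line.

(row=0, col=0): c = -0.0300 + 1.1100i → escape time 4
(row=0, col=1): c = 0.1140 + 1.1100i → escape time 4
(row=0, col=2): c = 0.2580 + 1.1100i → escape time 3
(row=0, col=3): c = 0.4020 + 1.1100i → escape time 2
(row=0, col=4): c = 0.5460 + 1.1100i → escape time 2
(row=0, col=5): c = 0.6900 + 1.1100i → escape time 2
(row=1, col=0): c = -0.0300 + 0.8740i → escape time 9
(row=1, col=1): c = 0.1140 + 0.8740i → escape time 5
(row=1, col=2): c = 0.2580 + 0.8740i → escape time 4
(row=1, col=3): c = 0.4020 + 0.8740i → escape time 3
(row=1, col=4): c = 0.5460 + 0.8740i → escape time 3
(row=1, col=5): c = 0.6900 + 0.8740i → escape time 2
(row=2, col=0): c = -0.0300 + 0.6380i → escape time 9
(row=2, col=1): c = 0.1140 + 0.6380i → escape time 9
(row=2, col=2): c = 0.2580 + 0.6380i → escape time 8
(row=2, col=3): c = 0.4020 + 0.6380i → escape time 7
(row=2, col=4): c = 0.5460 + 0.6380i → escape time 3
(row=2, col=5): c = 0.6900 + 0.6380i → escape time 3
(row=3, col=0): c = -0.0300 + 0.4020i → escape time 9
(row=3, col=1): c = 0.1140 + 0.4020i → escape time 9
(row=3, col=2): c = 0.2580 + 0.4020i → escape time 9
(row=3, col=3): c = 0.4020 + 0.4020i → escape time 9
(row=3, col=4): c = 0.5460 + 0.4020i → escape time 4
(row=3, col=5): c = 0.6900 + 0.4020i → escape time 3
(row=4, col=0): c = -0.0300 + 0.1660i → escape time 9
(row=4, col=1): c = 0.1140 + 0.1660i → escape time 9
(row=4, col=2): c = 0.2580 + 0.1660i → escape time 9
(row=4, col=3): c = 0.4020 + 0.1660i → escape time 9
(row=4, col=4): c = 0.5460 + 0.1660i → escape time 4
(row=4, col=5): c = 0.6900 + 0.1660i → escape time 3
(row=5, col=0): c = -0.0300 + -0.0700i → escape time 9
(row=5, col=1): c = 0.1140 + -0.0700i → escape time 9
(row=5, col=2): c = 0.2580 + -0.0700i → escape time 9
(row=5, col=3): c = 0.4020 + -0.0700i → escape time 7
(row=5, col=4): c = 0.5460 + -0.0700i → escape time 4
(row=5, col=5): c = 0.6900 + -0.0700i → escape time 3

Answer: 443222
954332
998733
999943
999943
999743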